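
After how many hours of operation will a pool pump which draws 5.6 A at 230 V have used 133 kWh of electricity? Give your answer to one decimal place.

Power = 5.6 A × 230 V = 1288 W = 1.288 kW
Hours = 133 kWh ÷ 1.288 kW = 103.3 h

103.3 h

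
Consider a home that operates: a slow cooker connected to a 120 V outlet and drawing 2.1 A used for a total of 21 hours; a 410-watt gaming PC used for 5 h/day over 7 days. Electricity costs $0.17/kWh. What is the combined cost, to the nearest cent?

$3.34

slow cooker: Power = 2.1 A × 120 V = 252 W = 0.252 kW
slow cooker: 0.252 kW × 21 h = 5.292 kWh
gaming PC: Runtime = 5 h/day × 7 days = 35 h
gaming PC: 0.41 kW × 35 h = 14.35 kWh
Total energy = 19.642 kWh
Cost = 19.642 × $0.17 = $3.34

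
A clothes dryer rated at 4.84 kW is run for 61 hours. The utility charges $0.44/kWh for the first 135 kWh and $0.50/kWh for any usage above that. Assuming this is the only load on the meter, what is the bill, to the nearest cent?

Energy = 4.84 kW × 61 h = 295.24 kWh
Tier 1 (0–135 kWh): 135 × $0.44 = $59.4
Above 135 kWh: 160.24 × $0.50 = $80.12
Bill = $139.52

$139.52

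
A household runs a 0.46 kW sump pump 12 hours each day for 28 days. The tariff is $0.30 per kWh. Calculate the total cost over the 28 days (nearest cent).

$46.37

Runtime = 12 h/day × 28 days = 336 h
Energy = 0.46 kW × 336 h = 154.56 kWh
Cost = 154.56 kWh × $0.30/kWh = $46.37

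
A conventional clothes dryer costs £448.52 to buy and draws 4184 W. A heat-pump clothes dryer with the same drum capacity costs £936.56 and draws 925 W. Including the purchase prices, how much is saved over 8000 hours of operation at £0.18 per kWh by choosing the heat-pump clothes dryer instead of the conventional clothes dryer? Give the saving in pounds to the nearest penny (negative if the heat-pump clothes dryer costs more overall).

£4204.92

conventional clothes dryer: £448.52 + (4184/1000) kW × 8000 h × £0.18 = £448.52 + £6024.96 = £6473.48
heat-pump clothes dryer: £936.56 + (925/1000) kW × 8000 h × £0.18 = £936.56 + £1332 = £2268.56
Saving = £6473.48 − £2268.56 = £4204.92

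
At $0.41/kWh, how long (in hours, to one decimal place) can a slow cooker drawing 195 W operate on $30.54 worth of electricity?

382.0 h

Energy available = $30.54 ÷ $0.41/kWh = 74.4878 kWh
Hours = 74.4878 kWh ÷ 0.195 kW = 382.0 h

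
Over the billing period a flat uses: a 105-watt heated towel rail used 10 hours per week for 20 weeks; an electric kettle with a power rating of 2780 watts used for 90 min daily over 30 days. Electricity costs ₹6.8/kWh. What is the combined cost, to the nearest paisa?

₹993.48

heated towel rail: Runtime = 10 h/week × 20 weeks = 200 h
heated towel rail: 0.105 kW × 200 h = 21 kWh
electric kettle: Runtime = 90 min × 30 = 2700 min = 45 h
electric kettle: 2.78 kW × 45 h = 125.1 kWh
Total energy = 146.1 kWh
Cost = 146.1 × ₹6.8 = ₹993.48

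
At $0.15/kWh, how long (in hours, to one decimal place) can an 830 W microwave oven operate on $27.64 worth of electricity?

222.0 h

Energy available = $27.64 ÷ $0.15/kWh = 184.2667 kWh
Hours = 184.2667 kWh ÷ 0.83 kW = 222.0 h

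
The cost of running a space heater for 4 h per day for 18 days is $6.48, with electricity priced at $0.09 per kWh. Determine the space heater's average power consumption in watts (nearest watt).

Energy = $6.48 ÷ $0.09/kWh = 72 kWh
Runtime = 4 h/day × 18 days = 72 h
Power = 72 kWh ÷ 72 h = 1 kW = 1000 W

1000 W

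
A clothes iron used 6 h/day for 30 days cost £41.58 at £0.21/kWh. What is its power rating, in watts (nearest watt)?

Energy = £41.58 ÷ £0.21/kWh = 198 kWh
Runtime = 6 h/day × 30 days = 180 h
Power = 198 kWh ÷ 180 h = 1.1 kW = 1100 W

1100 W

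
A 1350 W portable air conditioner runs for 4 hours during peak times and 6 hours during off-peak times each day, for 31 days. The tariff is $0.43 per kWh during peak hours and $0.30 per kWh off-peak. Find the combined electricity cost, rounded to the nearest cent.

$147.31

Peak energy = 1.35 kW × 4 h × 31 = 167.4 kWh
Off-peak energy = 1.35 kW × 6 h × 31 = 251.1 kWh
Cost = 167.4 × $0.43 + 251.1 × $0.30 = $71.982 + $75.33 = $147.31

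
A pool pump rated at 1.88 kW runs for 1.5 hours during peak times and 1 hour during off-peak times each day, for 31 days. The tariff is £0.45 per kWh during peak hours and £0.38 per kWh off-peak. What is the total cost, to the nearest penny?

Peak energy = 1.88 kW × 1.5 h × 31 = 87.42 kWh
Off-peak energy = 1.88 kW × 1 h × 31 = 58.28 kWh
Cost = 87.42 × £0.45 + 58.28 × £0.38 = £39.339 + £22.1464 = £61.49

£61.49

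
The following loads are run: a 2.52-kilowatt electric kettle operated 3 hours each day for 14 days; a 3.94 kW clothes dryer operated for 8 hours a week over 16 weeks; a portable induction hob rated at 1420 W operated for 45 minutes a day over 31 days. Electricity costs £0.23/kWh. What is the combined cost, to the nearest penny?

£147.93

electric kettle: Runtime = 3 h/day × 14 days = 42 h
electric kettle: 2.52 kW × 42 h = 105.84 kWh
clothes dryer: Runtime = 8 h/week × 16 weeks = 128 h
clothes dryer: 3.94 kW × 128 h = 504.32 kWh
portable induction hob: Runtime = 45 min × 31 = 1395 min = 23.25 h
portable induction hob: 1.42 kW × 23.25 h = 33.015 kWh
Total energy = 643.175 kWh
Cost = 643.175 × £0.23 = £147.93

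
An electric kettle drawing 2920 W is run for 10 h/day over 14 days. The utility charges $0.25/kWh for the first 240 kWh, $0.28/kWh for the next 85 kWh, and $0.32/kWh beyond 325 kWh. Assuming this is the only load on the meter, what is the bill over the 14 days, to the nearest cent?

$110.62

Runtime = 10 h/day × 14 days = 140 h
Energy = 2.92 kW × 140 h = 408.8 kWh
Tier 1 (0–240 kWh): 240 × $0.25 = $60
Tier 2 (240–325 kWh): 85 × $0.28 = $23.8
Above 325 kWh: 83.8 × $0.32 = $26.816
Bill = $110.62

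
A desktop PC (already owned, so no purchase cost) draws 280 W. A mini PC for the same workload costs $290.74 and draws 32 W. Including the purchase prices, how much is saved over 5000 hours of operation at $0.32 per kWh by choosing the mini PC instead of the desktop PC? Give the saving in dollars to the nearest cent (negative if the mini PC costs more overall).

$106.06

desktop PC: $0.00 + (280/1000) kW × 5000 h × $0.32 = $0.00 + $448 = $448
mini PC: $290.74 + (32/1000) kW × 5000 h × $0.32 = $290.74 + $51.2 = $341.94
Saving = $448 − $341.94 = $106.06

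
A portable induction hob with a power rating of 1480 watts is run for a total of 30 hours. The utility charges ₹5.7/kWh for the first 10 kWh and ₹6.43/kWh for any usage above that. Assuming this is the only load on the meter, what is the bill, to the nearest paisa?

Energy = 1.48 kW × 30 h = 44.4 kWh
Tier 1 (0–10 kWh): 10 × ₹5.7 = ₹57
Above 10 kWh: 34.4 × ₹6.43 = ₹221.192
Bill = ₹278.19

₹278.19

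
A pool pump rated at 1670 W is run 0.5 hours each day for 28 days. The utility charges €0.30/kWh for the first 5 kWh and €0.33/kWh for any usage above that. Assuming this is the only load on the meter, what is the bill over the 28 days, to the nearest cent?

€7.57

Runtime = 0.5 h/day × 28 days = 14 h
Energy = 1.67 kW × 14 h = 23.38 kWh
Tier 1 (0–5 kWh): 5 × €0.30 = €1.5
Above 5 kWh: 18.38 × €0.33 = €6.0654
Bill = €7.57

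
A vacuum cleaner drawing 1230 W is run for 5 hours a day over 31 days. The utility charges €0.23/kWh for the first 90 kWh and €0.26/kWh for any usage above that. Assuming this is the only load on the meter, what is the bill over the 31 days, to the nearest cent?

€46.87

Runtime = 5 h/day × 31 days = 155 h
Energy = 1.23 kW × 155 h = 190.65 kWh
Tier 1 (0–90 kWh): 90 × €0.23 = €20.7
Above 90 kWh: 100.65 × €0.26 = €26.169
Bill = €46.87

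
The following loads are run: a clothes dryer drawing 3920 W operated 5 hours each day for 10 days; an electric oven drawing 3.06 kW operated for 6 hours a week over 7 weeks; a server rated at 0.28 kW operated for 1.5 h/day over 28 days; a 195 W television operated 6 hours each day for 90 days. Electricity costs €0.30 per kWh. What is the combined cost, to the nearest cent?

€132.47

clothes dryer: Runtime = 5 h/day × 10 days = 50 h
clothes dryer: 3.92 kW × 50 h = 196 kWh
electric oven: Runtime = 6 h/week × 7 weeks = 42 h
electric oven: 3.06 kW × 42 h = 128.52 kWh
server: Runtime = 1.5 h/day × 28 days = 42 h
server: 0.28 kW × 42 h = 11.76 kWh
television: Runtime = 6 h/day × 90 days = 540 h
television: 0.195 kW × 540 h = 105.3 kWh
Total energy = 441.58 kWh
Cost = 441.58 × €0.30 = €132.47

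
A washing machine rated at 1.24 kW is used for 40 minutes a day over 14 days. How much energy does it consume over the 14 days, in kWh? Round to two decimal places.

11.57 kWh

Runtime = 40 min × 14 = 560 min = 9.333333… h
Energy = 1.24 kW × 9.333333… h = 11.573333… kWh ≈ 11.57 kWh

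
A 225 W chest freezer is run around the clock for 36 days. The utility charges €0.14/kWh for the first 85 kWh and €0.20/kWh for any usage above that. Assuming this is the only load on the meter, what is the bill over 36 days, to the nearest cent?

€33.78

Runtime = 24 h × 36 = 864 h
Energy = 0.225 kW × 864 h = 194.4 kWh
Tier 1 (0–85 kWh): 85 × €0.14 = €11.9
Above 85 kWh: 109.4 × €0.20 = €21.88
Bill = €33.78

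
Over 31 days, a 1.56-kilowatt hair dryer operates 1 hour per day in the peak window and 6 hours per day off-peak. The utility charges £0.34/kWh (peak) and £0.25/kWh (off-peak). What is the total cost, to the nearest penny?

£88.98

Peak energy = 1.56 kW × 1 h × 31 = 48.36 kWh
Off-peak energy = 1.56 kW × 6 h × 31 = 290.16 kWh
Cost = 48.36 × £0.34 + 290.16 × £0.25 = £16.4424 + £72.54 = £88.98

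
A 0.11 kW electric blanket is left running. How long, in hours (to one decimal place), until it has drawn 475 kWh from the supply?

4318.2 h

Hours = 475 kWh ÷ 0.11 kW = 4318.2 h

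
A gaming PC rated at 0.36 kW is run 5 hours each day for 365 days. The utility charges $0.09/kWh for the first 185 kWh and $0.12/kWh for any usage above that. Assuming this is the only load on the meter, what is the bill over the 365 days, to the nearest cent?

Runtime = 5 h/day × 365 days = 1825 h
Energy = 0.36 kW × 1825 h = 657 kWh
Tier 1 (0–185 kWh): 185 × $0.09 = $16.65
Above 185 kWh: 472 × $0.12 = $56.64
Bill = $73.29

$73.29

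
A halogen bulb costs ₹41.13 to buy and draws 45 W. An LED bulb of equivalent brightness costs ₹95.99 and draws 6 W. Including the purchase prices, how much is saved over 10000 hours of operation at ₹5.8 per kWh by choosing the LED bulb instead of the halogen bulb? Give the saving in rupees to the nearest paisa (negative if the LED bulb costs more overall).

₹2207.14

halogen bulb: ₹41.13 + (45/1000) kW × 10000 h × ₹5.8 = ₹41.13 + ₹2610 = ₹2651.13
LED bulb: ₹95.99 + (6/1000) kW × 10000 h × ₹5.8 = ₹95.99 + ₹348 = ₹443.99
Saving = ₹2651.13 − ₹443.99 = ₹2207.14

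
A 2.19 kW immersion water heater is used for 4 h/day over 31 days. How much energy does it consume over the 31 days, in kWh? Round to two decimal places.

Runtime = 4 h/day × 31 days = 124 h
Energy = 2.19 kW × 124 h = 271.56 kWh

271.56 kWh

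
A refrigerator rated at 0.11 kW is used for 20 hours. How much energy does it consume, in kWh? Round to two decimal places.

2.20 kWh

Energy = 0.11 kW × 20 h = 2.2 kWh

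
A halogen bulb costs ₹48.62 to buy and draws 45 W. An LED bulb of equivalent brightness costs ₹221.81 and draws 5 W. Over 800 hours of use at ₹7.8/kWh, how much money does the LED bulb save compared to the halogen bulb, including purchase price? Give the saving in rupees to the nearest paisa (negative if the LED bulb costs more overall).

₹76.41

halogen bulb: ₹48.62 + (45/1000) kW × 800 h × ₹7.8 = ₹48.62 + ₹280.8 = ₹329.42
LED bulb: ₹221.81 + (5/1000) kW × 800 h × ₹7.8 = ₹221.81 + ₹31.2 = ₹253.01
Saving = ₹329.42 − ₹253.01 = ₹76.41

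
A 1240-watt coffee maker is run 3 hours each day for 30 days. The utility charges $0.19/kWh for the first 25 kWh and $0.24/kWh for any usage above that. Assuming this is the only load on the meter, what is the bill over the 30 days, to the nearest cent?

Runtime = 3 h/day × 30 days = 90 h
Energy = 1.24 kW × 90 h = 111.6 kWh
Tier 1 (0–25 kWh): 25 × $0.19 = $4.75
Above 25 kWh: 86.6 × $0.24 = $20.784
Bill = $25.53

$25.53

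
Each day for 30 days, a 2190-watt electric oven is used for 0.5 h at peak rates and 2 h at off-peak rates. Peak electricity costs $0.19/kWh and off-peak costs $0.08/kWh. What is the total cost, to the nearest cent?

$16.75

Peak energy = 2.19 kW × 0.5 h × 30 = 32.85 kWh
Off-peak energy = 2.19 kW × 2 h × 30 = 131.4 kWh
Cost = 32.85 × $0.19 + 131.4 × $0.08 = $6.2415 + $10.512 = $16.75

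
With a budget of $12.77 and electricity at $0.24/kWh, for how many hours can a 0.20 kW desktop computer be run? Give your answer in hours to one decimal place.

266.0 h

Energy available = $12.77 ÷ $0.24/kWh = 53.2083 kWh
Hours = 53.2083 kWh ÷ 0.2 kW = 266.0 h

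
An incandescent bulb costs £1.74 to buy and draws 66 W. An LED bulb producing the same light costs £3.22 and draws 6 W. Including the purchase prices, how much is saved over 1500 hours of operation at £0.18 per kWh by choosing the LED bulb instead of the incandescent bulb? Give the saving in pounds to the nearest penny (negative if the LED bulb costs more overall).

£14.72

incandescent bulb: £1.74 + (66/1000) kW × 1500 h × £0.18 = £1.74 + £17.82 = £19.56
LED bulb: £3.22 + (6/1000) kW × 1500 h × £0.18 = £3.22 + £1.62 = £4.84
Saving = £19.56 − £4.84 = £14.72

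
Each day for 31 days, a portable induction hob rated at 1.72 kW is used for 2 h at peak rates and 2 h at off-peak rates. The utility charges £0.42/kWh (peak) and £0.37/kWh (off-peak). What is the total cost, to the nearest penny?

£84.25

Peak energy = 1.72 kW × 2 h × 31 = 106.64 kWh
Off-peak energy = 1.72 kW × 2 h × 31 = 106.64 kWh
Cost = 106.64 × £0.42 + 106.64 × £0.37 = £44.7888 + £39.4568 = £84.25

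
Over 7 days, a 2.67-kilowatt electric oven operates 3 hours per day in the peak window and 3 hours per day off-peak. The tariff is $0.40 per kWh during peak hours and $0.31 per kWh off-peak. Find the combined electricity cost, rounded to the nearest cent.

$39.81

Peak energy = 2.67 kW × 3 h × 7 = 56.07 kWh
Off-peak energy = 2.67 kW × 3 h × 7 = 56.07 kWh
Cost = 56.07 × $0.40 + 56.07 × $0.31 = $22.428 + $17.3817 = $39.81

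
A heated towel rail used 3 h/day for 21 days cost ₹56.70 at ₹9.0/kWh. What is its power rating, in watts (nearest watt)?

100 W

Energy = ₹56.70 ÷ ₹9.0/kWh = 6.3 kWh
Runtime = 3 h/day × 21 days = 63 h
Power = 6.3 kWh ÷ 63 h = 0.1 kW = 100 W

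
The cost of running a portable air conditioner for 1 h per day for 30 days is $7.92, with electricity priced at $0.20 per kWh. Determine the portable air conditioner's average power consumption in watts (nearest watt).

1320 W

Energy = $7.92 ÷ $0.20/kWh = 39.6 kWh
Runtime = 1 h/day × 30 days = 30 h
Power = 39.6 kWh ÷ 30 h = 1.32 kW = 1320 W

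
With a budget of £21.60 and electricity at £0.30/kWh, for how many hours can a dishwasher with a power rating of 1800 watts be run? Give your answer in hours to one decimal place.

Energy available = £21.60 ÷ £0.30/kWh = 72 kWh
Hours = 72 kWh ÷ 1.8 kW = 40.0 h

40.0 h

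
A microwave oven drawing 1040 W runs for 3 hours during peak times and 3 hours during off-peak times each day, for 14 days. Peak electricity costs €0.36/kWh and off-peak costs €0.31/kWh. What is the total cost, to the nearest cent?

Peak energy = 1.04 kW × 3 h × 14 = 43.68 kWh
Off-peak energy = 1.04 kW × 3 h × 14 = 43.68 kWh
Cost = 43.68 × €0.36 + 43.68 × €0.31 = €15.7248 + €13.5408 = €29.27

€29.27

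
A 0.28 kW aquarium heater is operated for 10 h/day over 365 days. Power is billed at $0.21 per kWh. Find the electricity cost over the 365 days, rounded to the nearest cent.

$214.62

Runtime = 10 h/day × 365 days = 3650 h
Energy = 0.28 kW × 3650 h = 1022 kWh
Cost = 1022 kWh × $0.21/kWh = $214.62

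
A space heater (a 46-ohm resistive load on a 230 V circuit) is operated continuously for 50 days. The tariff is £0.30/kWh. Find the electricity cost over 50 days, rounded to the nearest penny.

Power = V²/R = 230²/46 = 1150 W = 1.15 kW
Runtime = 24 h × 50 = 1200 h
Energy = 1.15 kW × 1200 h = 1380 kWh
Cost = 1380 kWh × £0.30/kWh = £414.00

£414.00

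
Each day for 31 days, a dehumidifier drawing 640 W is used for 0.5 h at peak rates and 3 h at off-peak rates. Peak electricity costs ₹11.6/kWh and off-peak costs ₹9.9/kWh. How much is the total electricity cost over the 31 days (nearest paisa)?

₹704.32

Peak energy = 0.64 kW × 0.5 h × 31 = 9.92 kWh
Off-peak energy = 0.64 kW × 3 h × 31 = 59.52 kWh
Cost = 9.92 × ₹11.6 + 59.52 × ₹9.9 = ₹115.072 + ₹589.248 = ₹704.32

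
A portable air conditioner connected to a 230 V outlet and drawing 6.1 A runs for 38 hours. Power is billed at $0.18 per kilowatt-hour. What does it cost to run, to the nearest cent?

Power = 6.1 A × 230 V = 1403 W = 1.403 kW
Energy = 1.403 kW × 38 h = 53.314 kWh
Cost = 53.314 kWh × $0.18/kWh = $9.60

$9.60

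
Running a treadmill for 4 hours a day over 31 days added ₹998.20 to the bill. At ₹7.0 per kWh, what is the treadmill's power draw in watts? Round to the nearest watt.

1150 W

Energy = ₹998.20 ÷ ₹7.0/kWh = 142.6 kWh
Runtime = 4 h/day × 31 days = 124 h
Power = 142.6 kWh ÷ 124 h = 1.15 kW = 1150 W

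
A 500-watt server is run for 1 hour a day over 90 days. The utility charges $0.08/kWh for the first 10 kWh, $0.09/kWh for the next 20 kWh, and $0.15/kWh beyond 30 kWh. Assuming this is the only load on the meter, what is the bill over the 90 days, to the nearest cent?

$4.85

Runtime = 1 h/day × 90 days = 90 h
Energy = 0.5 kW × 90 h = 45 kWh
Tier 1 (0–10 kWh): 10 × $0.08 = $0.8
Tier 2 (10–30 kWh): 20 × $0.09 = $1.8
Above 30 kWh: 15 × $0.15 = $2.25
Bill = $4.85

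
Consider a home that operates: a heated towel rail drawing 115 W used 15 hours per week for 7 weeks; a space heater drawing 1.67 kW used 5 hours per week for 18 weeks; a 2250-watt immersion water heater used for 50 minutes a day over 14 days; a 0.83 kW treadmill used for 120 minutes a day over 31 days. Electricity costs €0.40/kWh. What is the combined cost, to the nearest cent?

€96.03

heated towel rail: Runtime = 15 h/week × 7 weeks = 105 h
heated towel rail: 0.115 kW × 105 h = 12.075 kWh
space heater: Runtime = 5 h/week × 18 weeks = 90 h
space heater: 1.67 kW × 90 h = 150.3 kWh
immersion water heater: Runtime = 50 min × 14 = 700 min = 11.666666… h
immersion water heater: 2.25 kW × 11.666666… h = 26.25 kWh
treadmill: Runtime = 120 min × 31 = 3720 min = 62 h
treadmill: 0.83 kW × 62 h = 51.46 kWh
Total energy = 240.085 kWh
Cost = 240.085 × €0.40 = €96.03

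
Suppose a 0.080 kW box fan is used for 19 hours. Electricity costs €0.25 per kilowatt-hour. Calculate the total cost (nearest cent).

Energy = 0.08 kW × 19 h = 1.52 kWh
Cost = 1.52 kWh × €0.25/kWh = €0.38

€0.38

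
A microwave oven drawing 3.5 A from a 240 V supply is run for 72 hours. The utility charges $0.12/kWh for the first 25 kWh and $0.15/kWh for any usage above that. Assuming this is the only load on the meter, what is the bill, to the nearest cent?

Power = 3.5 A × 240 V = 840 W = 0.84 kW
Energy = 0.84 kW × 72 h = 60.48 kWh
Tier 1 (0–25 kWh): 25 × $0.12 = $3
Above 25 kWh: 35.48 × $0.15 = $5.322
Bill = $8.32

$8.32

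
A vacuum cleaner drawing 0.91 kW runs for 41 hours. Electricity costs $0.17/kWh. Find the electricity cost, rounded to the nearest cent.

Energy = 0.91 kW × 41 h = 37.31 kWh
Cost = 37.31 kWh × $0.17/kWh = $6.34

$6.34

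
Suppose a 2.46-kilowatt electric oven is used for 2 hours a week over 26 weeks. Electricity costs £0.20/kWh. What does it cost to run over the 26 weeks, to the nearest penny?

Runtime = 2 h/week × 26 weeks = 52 h
Energy = 2.46 kW × 52 h = 127.92 kWh
Cost = 127.92 kWh × £0.20/kWh = £25.58

£25.58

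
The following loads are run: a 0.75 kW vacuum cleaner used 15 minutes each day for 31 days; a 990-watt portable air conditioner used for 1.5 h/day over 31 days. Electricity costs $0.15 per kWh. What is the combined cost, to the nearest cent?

$7.78

vacuum cleaner: Runtime = 15 min × 31 = 465 min = 7.75 h
vacuum cleaner: 0.75 kW × 7.75 h = 5.8125 kWh
portable air conditioner: Runtime = 1.5 h/day × 31 days = 46.5 h
portable air conditioner: 0.99 kW × 46.5 h = 46.035 kWh
Total energy = 51.8475 kWh
Cost = 51.8475 × $0.15 = $7.78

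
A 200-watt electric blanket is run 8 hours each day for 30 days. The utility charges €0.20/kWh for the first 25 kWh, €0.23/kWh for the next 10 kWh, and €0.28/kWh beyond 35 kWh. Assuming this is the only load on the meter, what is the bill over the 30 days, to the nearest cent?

Runtime = 8 h/day × 30 days = 240 h
Energy = 0.2 kW × 240 h = 48 kWh
Tier 1 (0–25 kWh): 25 × €0.20 = €5
Tier 2 (25–35 kWh): 10 × €0.23 = €2.3
Above 35 kWh: 13 × €0.28 = €3.64
Bill = €10.94

€10.94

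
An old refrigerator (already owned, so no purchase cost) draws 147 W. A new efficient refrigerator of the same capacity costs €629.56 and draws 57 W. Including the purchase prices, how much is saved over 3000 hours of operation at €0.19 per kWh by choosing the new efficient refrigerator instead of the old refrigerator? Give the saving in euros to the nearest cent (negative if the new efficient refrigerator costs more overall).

-€578.26

old refrigerator: €0.00 + (147/1000) kW × 3000 h × €0.19 = €0.00 + €83.79 = €83.79
new efficient refrigerator: €629.56 + (57/1000) kW × 3000 h × €0.19 = €629.56 + €32.49 = €662.05
Saving = €83.79 − €662.05 = −€578.26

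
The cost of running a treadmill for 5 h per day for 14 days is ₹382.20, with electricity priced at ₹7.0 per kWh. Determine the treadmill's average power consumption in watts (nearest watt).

780 W

Energy = ₹382.20 ÷ ₹7.0/kWh = 54.6 kWh
Runtime = 5 h/day × 14 days = 70 h
Power = 54.6 kWh ÷ 70 h = 0.78 kW = 780 W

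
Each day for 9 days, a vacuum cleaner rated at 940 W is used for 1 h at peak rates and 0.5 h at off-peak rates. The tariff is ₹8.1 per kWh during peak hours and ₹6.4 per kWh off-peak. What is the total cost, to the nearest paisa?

₹95.60

Peak energy = 0.94 kW × 1 h × 9 = 8.46 kWh
Off-peak energy = 0.94 kW × 0.5 h × 9 = 4.23 kWh
Cost = 8.46 × ₹8.1 + 4.23 × ₹6.4 = ₹68.526 + ₹27.072 = ₹95.60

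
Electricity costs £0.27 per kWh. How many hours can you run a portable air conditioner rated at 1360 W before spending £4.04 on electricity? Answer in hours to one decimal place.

Energy available = £4.04 ÷ £0.27/kWh = 14.963 kWh
Hours = 14.963 kWh ÷ 1.36 kW = 11.0 h

11.0 h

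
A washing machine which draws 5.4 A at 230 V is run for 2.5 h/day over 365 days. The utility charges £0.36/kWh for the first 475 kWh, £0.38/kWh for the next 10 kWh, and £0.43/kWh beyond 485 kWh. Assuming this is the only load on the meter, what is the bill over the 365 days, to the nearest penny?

Power = 5.4 A × 230 V = 1242 W = 1.242 kW
Runtime = 2.5 h/day × 365 days = 912.5 h
Energy = 1.242 kW × 912.5 h = 1133.325 kWh
Tier 1 (0–475 kWh): 475 × £0.36 = £171
Tier 2 (475–485 kWh): 10 × £0.38 = £3.8
Above 485 kWh: 648.325 × £0.43 = £278.77975
Bill = £453.58

£453.58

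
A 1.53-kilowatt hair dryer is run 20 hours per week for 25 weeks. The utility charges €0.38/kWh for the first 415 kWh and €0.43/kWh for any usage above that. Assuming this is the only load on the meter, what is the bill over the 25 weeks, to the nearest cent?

Runtime = 20 h/week × 25 weeks = 500 h
Energy = 1.53 kW × 500 h = 765 kWh
Tier 1 (0–415 kWh): 415 × €0.38 = €157.7
Above 415 kWh: 350 × €0.43 = €150.5
Bill = €308.20

€308.20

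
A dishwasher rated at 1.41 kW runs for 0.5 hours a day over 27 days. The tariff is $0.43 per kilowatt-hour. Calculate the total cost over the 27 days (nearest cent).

$8.19

Runtime = 0.5 h/day × 27 days = 13.5 h
Energy = 1.41 kW × 13.5 h = 19.035 kWh
Cost = 19.035 kWh × $0.43/kWh = $8.19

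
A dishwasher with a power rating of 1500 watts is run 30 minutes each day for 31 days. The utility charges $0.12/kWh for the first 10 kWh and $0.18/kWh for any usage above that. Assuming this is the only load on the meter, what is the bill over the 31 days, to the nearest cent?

Runtime = 30 min × 31 = 930 min = 15.5 h
Energy = 1.5 kW × 15.5 h = 23.25 kWh
Tier 1 (0–10 kWh): 10 × $0.12 = $1.2
Above 10 kWh: 13.25 × $0.18 = $2.385
Bill = $3.59

$3.59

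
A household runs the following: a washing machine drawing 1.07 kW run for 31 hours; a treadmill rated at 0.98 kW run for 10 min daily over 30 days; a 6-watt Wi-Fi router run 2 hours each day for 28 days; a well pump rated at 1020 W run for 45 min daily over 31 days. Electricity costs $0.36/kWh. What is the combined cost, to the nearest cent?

washing machine: 1.07 kW × 31 h = 33.17 kWh
treadmill: Runtime = 10 min × 30 = 300 min = 5 h
treadmill: 0.98 kW × 5 h = 4.9 kWh
Wi-Fi router: Runtime = 2 h/day × 28 days = 56 h
Wi-Fi router: 0.006 kW × 56 h = 0.336 kWh
well pump: Runtime = 45 min × 31 = 1395 min = 23.25 h
well pump: 1.02 kW × 23.25 h = 23.715 kWh
Total energy = 62.121 kWh
Cost = 62.121 × $0.36 = $22.36

$22.36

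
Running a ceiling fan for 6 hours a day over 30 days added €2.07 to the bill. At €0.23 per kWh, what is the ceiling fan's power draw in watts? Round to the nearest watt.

Energy = €2.07 ÷ €0.23/kWh = 9 kWh
Runtime = 6 h/day × 30 days = 180 h
Power = 9 kWh ÷ 180 h = 0.05 kW = 50 W

50 W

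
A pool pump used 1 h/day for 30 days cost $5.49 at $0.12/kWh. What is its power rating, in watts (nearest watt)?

1525 W

Energy = $5.49 ÷ $0.12/kWh = 45.75 kWh
Runtime = 1 h/day × 30 days = 30 h
Power = 45.75 kWh ÷ 30 h = 1.525 kW = 1525 W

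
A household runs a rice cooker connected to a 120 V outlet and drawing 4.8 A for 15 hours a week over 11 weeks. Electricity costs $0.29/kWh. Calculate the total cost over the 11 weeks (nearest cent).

Power = 4.8 A × 120 V = 576 W = 0.576 kW
Runtime = 15 h/week × 11 weeks = 165 h
Energy = 0.576 kW × 165 h = 95.04 kWh
Cost = 95.04 kWh × $0.29/kWh = $27.56

$27.56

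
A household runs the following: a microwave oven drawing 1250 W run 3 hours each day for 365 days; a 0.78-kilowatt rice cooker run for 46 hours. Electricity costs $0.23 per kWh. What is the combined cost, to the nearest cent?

microwave oven: Runtime = 3 h/day × 365 days = 1095 h
microwave oven: 1.25 kW × 1095 h = 1368.75 kWh
rice cooker: 0.78 kW × 46 h = 35.88 kWh
Total energy = 1404.63 kWh
Cost = 1404.63 × $0.23 = $323.06

$323.06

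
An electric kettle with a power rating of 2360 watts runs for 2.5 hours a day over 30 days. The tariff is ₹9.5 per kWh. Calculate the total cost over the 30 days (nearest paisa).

₹1681.50

Runtime = 2.5 h/day × 30 days = 75 h
Energy = 2.36 kW × 75 h = 177 kWh
Cost = 177 kWh × ₹9.5/kWh = ₹1681.50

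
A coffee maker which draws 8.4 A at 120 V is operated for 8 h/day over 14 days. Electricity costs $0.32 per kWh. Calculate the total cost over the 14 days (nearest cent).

$36.13

Power = 8.4 A × 120 V = 1008 W = 1.008 kW
Runtime = 8 h/day × 14 days = 112 h
Energy = 1.008 kW × 112 h = 112.896 kWh
Cost = 112.896 kWh × $0.32/kWh = $36.13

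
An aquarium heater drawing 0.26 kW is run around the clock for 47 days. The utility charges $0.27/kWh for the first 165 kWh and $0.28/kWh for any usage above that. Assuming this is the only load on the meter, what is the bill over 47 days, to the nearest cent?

$80.47

Runtime = 24 h × 47 = 1128 h
Energy = 0.26 kW × 1128 h = 293.28 kWh
Tier 1 (0–165 kWh): 165 × $0.27 = $44.55
Above 165 kWh: 128.28 × $0.28 = $35.9184
Bill = $80.47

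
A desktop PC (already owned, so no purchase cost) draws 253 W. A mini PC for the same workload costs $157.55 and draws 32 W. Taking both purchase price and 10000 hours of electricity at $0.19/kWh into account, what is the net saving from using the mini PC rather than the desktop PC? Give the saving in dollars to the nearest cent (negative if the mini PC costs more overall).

desktop PC: $0.00 + (253/1000) kW × 10000 h × $0.19 = $0.00 + $480.7 = $480.7
mini PC: $157.55 + (32/1000) kW × 10000 h × $0.19 = $157.55 + $60.8 = $218.35
Saving = $480.7 − $218.35 = $262.35

$262.35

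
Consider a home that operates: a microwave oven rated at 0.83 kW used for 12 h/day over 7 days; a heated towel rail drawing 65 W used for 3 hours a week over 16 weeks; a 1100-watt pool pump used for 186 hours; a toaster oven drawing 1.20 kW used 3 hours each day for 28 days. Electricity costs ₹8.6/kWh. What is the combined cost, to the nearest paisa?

₹3252.86

microwave oven: Runtime = 12 h/day × 7 days = 84 h
microwave oven: 0.83 kW × 84 h = 69.72 kWh
heated towel rail: Runtime = 3 h/week × 16 weeks = 48 h
heated towel rail: 0.065 kW × 48 h = 3.12 kWh
pool pump: 1.1 kW × 186 h = 204.6 kWh
toaster oven: Runtime = 3 h/day × 28 days = 84 h
toaster oven: 1.2 kW × 84 h = 100.8 kWh
Total energy = 378.24 kWh
Cost = 378.24 × ₹8.6 = ₹3252.86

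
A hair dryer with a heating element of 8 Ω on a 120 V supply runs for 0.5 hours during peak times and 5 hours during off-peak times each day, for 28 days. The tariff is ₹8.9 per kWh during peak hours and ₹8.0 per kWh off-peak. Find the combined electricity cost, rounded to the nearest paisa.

Power = V²/R = 120²/8 = 1800 W = 1.8 kW
Peak energy = 1.8 kW × 0.5 h × 28 = 25.2 kWh
Off-peak energy = 1.8 kW × 5 h × 28 = 252 kWh
Cost = 25.2 × ₹8.9 + 252 × ₹8.0 = ₹224.28 + ₹2016 = ₹2240.28

₹2240.28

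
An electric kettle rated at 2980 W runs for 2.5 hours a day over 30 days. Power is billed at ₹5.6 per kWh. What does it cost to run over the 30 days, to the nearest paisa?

₹1251.60

Runtime = 2.5 h/day × 30 days = 75 h
Energy = 2.98 kW × 75 h = 223.5 kWh
Cost = 223.5 kWh × ₹5.6/kWh = ₹1251.60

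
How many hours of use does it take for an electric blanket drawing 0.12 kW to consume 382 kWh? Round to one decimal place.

3183.3 h

Hours = 382 kWh ÷ 0.12 kW = 3183.3 h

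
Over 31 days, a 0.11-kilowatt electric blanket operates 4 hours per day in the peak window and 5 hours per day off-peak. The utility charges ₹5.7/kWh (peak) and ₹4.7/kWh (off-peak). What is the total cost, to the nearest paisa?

Peak energy = 0.11 kW × 4 h × 31 = 13.64 kWh
Off-peak energy = 0.11 kW × 5 h × 31 = 17.05 kWh
Cost = 13.64 × ₹5.7 + 17.05 × ₹4.7 = ₹77.748 + ₹80.135 = ₹157.88

₹157.88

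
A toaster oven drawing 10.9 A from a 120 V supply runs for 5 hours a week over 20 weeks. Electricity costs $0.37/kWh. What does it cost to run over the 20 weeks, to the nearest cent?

Power = 10.9 A × 120 V = 1308 W = 1.308 kW
Runtime = 5 h/week × 20 weeks = 100 h
Energy = 1.308 kW × 100 h = 130.8 kWh
Cost = 130.8 kWh × $0.37/kWh = $48.40

$48.40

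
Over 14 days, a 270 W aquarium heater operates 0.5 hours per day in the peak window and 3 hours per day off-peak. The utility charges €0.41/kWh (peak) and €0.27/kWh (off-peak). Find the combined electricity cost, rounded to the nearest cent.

Peak energy = 0.27 kW × 0.5 h × 14 = 1.89 kWh
Off-peak energy = 0.27 kW × 3 h × 14 = 11.34 kWh
Cost = 1.89 × €0.41 + 11.34 × €0.27 = €0.7749 + €3.0618 = €3.84

€3.84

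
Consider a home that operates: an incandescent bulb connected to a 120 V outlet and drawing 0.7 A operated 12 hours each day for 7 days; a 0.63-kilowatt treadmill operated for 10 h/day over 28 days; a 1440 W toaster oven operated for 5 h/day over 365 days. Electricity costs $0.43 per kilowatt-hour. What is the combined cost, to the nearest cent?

incandescent bulb: Power = 0.7 A × 120 V = 84 W = 0.084 kW
incandescent bulb: Runtime = 12 h/day × 7 days = 84 h
incandescent bulb: 0.084 kW × 84 h = 7.056 kWh
treadmill: Runtime = 10 h/day × 28 days = 280 h
treadmill: 0.63 kW × 280 h = 176.4 kWh
toaster oven: Runtime = 5 h/day × 365 days = 1825 h
toaster oven: 1.44 kW × 1825 h = 2628 kWh
Total energy = 2811.456 kWh
Cost = 2811.456 × $0.43 = $1208.93

$1208.93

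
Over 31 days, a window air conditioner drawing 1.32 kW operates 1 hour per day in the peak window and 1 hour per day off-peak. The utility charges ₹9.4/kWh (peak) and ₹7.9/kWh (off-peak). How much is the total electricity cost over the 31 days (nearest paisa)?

₹707.92

Peak energy = 1.32 kW × 1 h × 31 = 40.92 kWh
Off-peak energy = 1.32 kW × 1 h × 31 = 40.92 kWh
Cost = 40.92 × ₹9.4 + 40.92 × ₹7.9 = ₹384.648 + ₹323.268 = ₹707.92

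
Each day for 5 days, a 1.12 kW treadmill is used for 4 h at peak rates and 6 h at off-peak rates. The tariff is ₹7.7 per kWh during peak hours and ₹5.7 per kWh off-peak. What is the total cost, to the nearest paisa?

₹364.00

Peak energy = 1.12 kW × 4 h × 5 = 22.4 kWh
Off-peak energy = 1.12 kW × 6 h × 5 = 33.6 kWh
Cost = 22.4 × ₹7.7 + 33.6 × ₹5.7 = ₹172.48 + ₹191.52 = ₹364.00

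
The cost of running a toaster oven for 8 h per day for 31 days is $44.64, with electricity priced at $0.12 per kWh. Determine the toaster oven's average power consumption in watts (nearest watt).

1500 W

Energy = $44.64 ÷ $0.12/kWh = 372 kWh
Runtime = 8 h/day × 31 days = 248 h
Power = 372 kWh ÷ 248 h = 1.5 kW = 1500 W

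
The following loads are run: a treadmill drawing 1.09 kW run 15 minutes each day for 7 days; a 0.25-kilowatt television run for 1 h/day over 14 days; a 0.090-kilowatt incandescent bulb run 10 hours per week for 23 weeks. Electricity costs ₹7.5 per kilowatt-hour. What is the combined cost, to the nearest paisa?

₹195.81

treadmill: Runtime = 15 min × 7 = 105 min = 1.75 h
treadmill: 1.09 kW × 1.75 h = 1.9075 kWh
television: Runtime = 1 h/day × 14 days = 14 h
television: 0.25 kW × 14 h = 3.5 kWh
incandescent bulb: Runtime = 10 h/week × 23 weeks = 230 h
incandescent bulb: 0.09 kW × 230 h = 20.7 kWh
Total energy = 26.1075 kWh
Cost = 26.1075 × ₹7.5 = ₹195.81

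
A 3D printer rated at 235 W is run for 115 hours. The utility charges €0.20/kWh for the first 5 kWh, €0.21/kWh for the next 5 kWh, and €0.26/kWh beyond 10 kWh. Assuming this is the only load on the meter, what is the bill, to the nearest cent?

Energy = 0.235 kW × 115 h = 27.025 kWh
Tier 1 (0–5 kWh): 5 × €0.20 = €1
Tier 2 (5–10 kWh): 5 × €0.21 = €1.05
Above 10 kWh: 17.025 × €0.26 = €4.4265
Bill = €6.48

€6.48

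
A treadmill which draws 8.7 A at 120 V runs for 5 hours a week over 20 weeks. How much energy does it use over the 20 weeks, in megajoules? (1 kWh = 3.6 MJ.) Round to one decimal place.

Power = 8.7 A × 120 V = 1044 W = 1.044 kW
Runtime = 5 h/week × 20 weeks = 100 h
Energy = 1.044 kW × 100 h = 104.4 kWh
= 104.4 × 3.6 MJ = 375.8 MJ

375.8 MJ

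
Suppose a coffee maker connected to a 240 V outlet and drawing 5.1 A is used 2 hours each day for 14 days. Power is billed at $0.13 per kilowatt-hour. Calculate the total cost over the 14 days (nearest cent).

Power = 5.1 A × 240 V = 1224 W = 1.224 kW
Runtime = 2 h/day × 14 days = 28 h
Energy = 1.224 kW × 28 h = 34.272 kWh
Cost = 34.272 kWh × $0.13/kWh = $4.46

$4.46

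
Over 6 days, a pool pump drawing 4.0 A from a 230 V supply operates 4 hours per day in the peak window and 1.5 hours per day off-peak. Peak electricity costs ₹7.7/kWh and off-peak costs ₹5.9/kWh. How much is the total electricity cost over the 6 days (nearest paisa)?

₹218.87

Power = 4.0 A × 230 V = 920 W = 0.92 kW
Peak energy = 0.92 kW × 4 h × 6 = 22.08 kWh
Off-peak energy = 0.92 kW × 1.5 h × 6 = 8.28 kWh
Cost = 22.08 × ₹7.7 + 8.28 × ₹5.9 = ₹170.016 + ₹48.852 = ₹218.87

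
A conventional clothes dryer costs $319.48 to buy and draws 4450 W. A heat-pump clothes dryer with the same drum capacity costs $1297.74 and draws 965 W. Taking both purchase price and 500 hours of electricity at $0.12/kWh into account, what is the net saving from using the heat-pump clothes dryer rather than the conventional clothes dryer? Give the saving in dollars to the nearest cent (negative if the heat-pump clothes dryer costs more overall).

conventional clothes dryer: $319.48 + (4450/1000) kW × 500 h × $0.12 = $319.48 + $267 = $586.48
heat-pump clothes dryer: $1297.74 + (965/1000) kW × 500 h × $0.12 = $1297.74 + $57.9 = $1355.64
Saving = $586.48 − $1355.64 = −$769.16

-$769.16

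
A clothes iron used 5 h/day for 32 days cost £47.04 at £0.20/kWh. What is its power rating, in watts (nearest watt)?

1470 W

Energy = £47.04 ÷ £0.20/kWh = 235.2 kWh
Runtime = 5 h/day × 32 days = 160 h
Power = 235.2 kWh ÷ 160 h = 1.47 kW = 1470 W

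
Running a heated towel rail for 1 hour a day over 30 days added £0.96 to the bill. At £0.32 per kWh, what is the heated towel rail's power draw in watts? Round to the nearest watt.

100 W

Energy = £0.96 ÷ £0.32/kWh = 3 kWh
Runtime = 1 h/day × 30 days = 30 h
Power = 3 kWh ÷ 30 h = 0.1 kW = 100 W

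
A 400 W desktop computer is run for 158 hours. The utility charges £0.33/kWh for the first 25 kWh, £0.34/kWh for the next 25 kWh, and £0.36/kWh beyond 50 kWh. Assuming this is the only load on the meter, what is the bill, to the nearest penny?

Energy = 0.4 kW × 158 h = 63.2 kWh
Tier 1 (0–25 kWh): 25 × £0.33 = £8.25
Tier 2 (25–50 kWh): 25 × £0.34 = £8.5
Above 50 kWh: 13.2 × £0.36 = £4.752
Bill = £21.50

£21.50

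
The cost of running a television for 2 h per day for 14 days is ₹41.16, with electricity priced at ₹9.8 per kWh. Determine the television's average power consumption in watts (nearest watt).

150 W

Energy = ₹41.16 ÷ ₹9.8/kWh = 4.2 kWh
Runtime = 2 h/day × 14 days = 28 h
Power = 4.2 kWh ÷ 28 h = 0.15 kW = 150 W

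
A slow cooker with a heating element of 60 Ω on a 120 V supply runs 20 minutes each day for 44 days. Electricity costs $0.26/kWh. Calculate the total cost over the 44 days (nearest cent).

Power = V²/R = 120²/60 = 240 W = 0.24 kW
Runtime = 20 min × 44 = 880 min = 14.666666… h
Energy = 0.24 kW × 14.666666… h = 3.52 kWh
Cost = 3.52 kWh × $0.26/kWh = $0.92

$0.92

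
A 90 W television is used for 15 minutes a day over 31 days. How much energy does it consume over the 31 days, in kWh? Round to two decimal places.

0.70 kWh

Runtime = 15 min × 31 = 465 min = 7.75 h
Energy = 0.09 kW × 7.75 h = 0.6975 kWh ≈ 0.70 kWh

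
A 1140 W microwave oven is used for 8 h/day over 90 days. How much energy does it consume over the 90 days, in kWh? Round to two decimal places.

820.80 kWh

Runtime = 8 h/day × 90 days = 720 h
Energy = 1.14 kW × 720 h = 820.8 kWh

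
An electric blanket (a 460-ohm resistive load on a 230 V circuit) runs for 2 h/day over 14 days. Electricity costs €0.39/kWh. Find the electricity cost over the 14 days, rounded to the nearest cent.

€1.26

Power = V²/R = 230²/460 = 115 W = 0.115 kW
Runtime = 2 h/day × 14 days = 28 h
Energy = 0.115 kW × 28 h = 3.22 kWh
Cost = 3.22 kWh × €0.39/kWh = €1.26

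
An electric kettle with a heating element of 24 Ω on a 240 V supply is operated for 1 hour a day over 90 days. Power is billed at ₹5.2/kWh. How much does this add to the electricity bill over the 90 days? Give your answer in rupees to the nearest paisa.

Power = V²/R = 240²/24 = 2400 W = 2.4 kW
Runtime = 1 h/day × 90 days = 90 h
Energy = 2.4 kW × 90 h = 216 kWh
Cost = 216 kWh × ₹5.2/kWh = ₹1123.20

₹1123.20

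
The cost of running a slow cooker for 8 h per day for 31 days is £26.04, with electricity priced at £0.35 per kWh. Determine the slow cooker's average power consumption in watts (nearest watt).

Energy = £26.04 ÷ £0.35/kWh = 74.4 kWh
Runtime = 8 h/day × 31 days = 248 h
Power = 74.4 kWh ÷ 248 h = 0.3 kW = 300 W

300 W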